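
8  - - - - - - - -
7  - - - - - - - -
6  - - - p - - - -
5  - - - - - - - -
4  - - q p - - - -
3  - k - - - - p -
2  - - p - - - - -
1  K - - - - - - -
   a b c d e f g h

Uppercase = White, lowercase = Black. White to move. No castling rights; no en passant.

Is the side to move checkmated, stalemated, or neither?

White to move; white king on a1.
In check: no.
King squares — b1: attacked by Pc2; a2: attacked by Kb3; b2: attacked by Kb3.
Legal moves for White: none.
Not in check and no legal moves → stalemate.

stalemate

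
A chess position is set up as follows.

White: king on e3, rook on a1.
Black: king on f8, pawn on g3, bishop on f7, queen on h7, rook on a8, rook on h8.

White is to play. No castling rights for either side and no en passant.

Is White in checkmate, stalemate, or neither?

White to move; white king on e3.
In check: no.
Legal moves for White include: Kf4, Kd4, Kf3, Ke2, Kd2, Rxa8+, Ra7, Ra6, Ra5, Ra4, Ra3, Ra2, Rh1, Rg1, Rf1, Re1, Rd1, Rc1, ... (list truncated; more exist).
White has legal moves and is not in check → neither.

neither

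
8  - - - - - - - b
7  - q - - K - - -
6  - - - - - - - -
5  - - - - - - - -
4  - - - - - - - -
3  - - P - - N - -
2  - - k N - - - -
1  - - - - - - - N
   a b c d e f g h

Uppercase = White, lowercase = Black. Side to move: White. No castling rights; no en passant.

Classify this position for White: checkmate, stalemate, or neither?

neither

White to move; white king on e7.
In check: yes, from the black queen on b7.
King squares — d6: available; e6: available; f6: attacked by Bh8; d7: attacked by Qb7; f7: attacked by Qb7; d8: available; e8: available; f8: available.
Legal moves for White: Kf8, Ke8, Kd8, Ke6, Kd6.
White is in check but has 5 legal moves → neither.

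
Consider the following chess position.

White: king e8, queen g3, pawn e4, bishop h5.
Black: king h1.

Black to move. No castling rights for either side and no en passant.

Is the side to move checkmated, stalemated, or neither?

stalemate

Black to move; black king on h1.
In check: no.
King squares — g1: attacked by Qg3; g2: attacked by Qg3; h2: attacked by Qg3.
Legal moves for Black: none.
Not in check and no legal moves → stalemate.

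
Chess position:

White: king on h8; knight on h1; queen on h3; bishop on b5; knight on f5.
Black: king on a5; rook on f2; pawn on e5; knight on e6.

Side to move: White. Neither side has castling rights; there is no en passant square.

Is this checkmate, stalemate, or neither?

neither

White to move; white king on h8.
In check: no.
Legal moves for White include: Kg8, Kh7, Ng7, Ne7, Nh6, Nd6, Nh4, Nd4, Nfg3, Ne3, Be8, Bd7, Bc6, Ba6, Bc4, Ba4, Bd3, Be2, ... (list truncated; more exist).
White has legal moves and is not in check → neither.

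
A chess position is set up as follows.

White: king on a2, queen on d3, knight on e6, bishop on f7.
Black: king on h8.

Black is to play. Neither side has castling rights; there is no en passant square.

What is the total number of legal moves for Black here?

Black to move; king on h8.
In check: no.
Legal moves: none.
Count: 0.

0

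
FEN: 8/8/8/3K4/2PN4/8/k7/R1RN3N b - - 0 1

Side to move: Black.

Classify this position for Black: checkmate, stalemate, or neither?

checkmate

Black to move; black king on a2.
In check: yes, from the white rook on a1.
King squares — a1: attacked by Rc1; b1: attacked by Ra1; b2: attacked by Nd1; a3: attacked by Ra1; b3: attacked by Nd4.
Legal moves for Black: none.
In check with no legal moves → checkmate.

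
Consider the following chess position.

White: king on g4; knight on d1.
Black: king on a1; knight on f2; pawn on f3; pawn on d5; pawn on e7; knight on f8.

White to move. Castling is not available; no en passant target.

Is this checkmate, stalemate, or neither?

White to move; white king on g4.
In check: yes, from the black knight on f2.
Legal moves for White: Kh5, Kg5, Kf5, Kh4, Kf4, Kg3, Kxf3, Nxf2.
White is in check but has 8 legal moves → neither.

neither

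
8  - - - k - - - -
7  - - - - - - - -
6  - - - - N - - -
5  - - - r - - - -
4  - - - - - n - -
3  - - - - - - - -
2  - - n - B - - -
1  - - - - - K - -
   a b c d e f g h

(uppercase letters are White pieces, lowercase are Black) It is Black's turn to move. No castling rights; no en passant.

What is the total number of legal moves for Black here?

5

Black to move; king on d8.
In check: yes, from the white knight on e6.
Legal moves: Ke8, Kc8, Ke7, Kd7, Nxe6.
Count: 5.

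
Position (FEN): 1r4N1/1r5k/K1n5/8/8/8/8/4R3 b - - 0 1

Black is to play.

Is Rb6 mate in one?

yes

After Rb6: white king on a6; in check: yes, from the black rook on b6.
King squares — a5: attacked by Nc6; b5: attacked by Rb6; b6: attacked by Rb8; a7: attacked by Nc6; b7: attacked by Rb6.
White has no legal moves → checkmate.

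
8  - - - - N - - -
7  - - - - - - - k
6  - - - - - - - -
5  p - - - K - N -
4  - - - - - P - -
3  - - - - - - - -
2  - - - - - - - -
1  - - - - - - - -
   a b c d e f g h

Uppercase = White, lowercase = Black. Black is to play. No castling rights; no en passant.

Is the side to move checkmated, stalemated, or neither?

neither

Black to move; black king on h7.
In check: yes, from the white knight on g5.
Legal moves for Black: Kh8, Kg8, Kh6, Kg6.
Black is in check but has 4 legal moves → neither.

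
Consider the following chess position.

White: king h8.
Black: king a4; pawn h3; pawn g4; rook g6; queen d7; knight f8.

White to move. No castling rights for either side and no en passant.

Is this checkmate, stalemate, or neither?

stalemate

White to move; white king on h8.
In check: no.
King squares — g7: attacked by Rg6; h7: attacked by Qd7; g8: attacked by Rg6.
Legal moves for White: none.
Not in check and no legal moves → stalemate.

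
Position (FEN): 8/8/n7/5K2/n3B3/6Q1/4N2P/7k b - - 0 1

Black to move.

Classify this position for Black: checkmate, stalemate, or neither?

checkmate

Black to move; black king on h1.
In check: yes, from the white bishop on e4.
King squares — g1: attacked by Ne2; g2: attacked by Qg3; h2: attacked by Qg3.
Legal moves for Black: none.
In check with no legal moves → checkmate.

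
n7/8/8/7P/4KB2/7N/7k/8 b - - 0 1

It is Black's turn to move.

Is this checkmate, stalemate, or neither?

neither

Black to move; black king on h2.
In check: yes, from the white bishop on f4.
King squares — g1: attacked by Nh3; h1: available; g2: available; g3: attacked by Bf4; h3: available.
Legal moves for Black: Kxh3, Kg2, Kh1.
Black is in check but has 3 legal moves → neither.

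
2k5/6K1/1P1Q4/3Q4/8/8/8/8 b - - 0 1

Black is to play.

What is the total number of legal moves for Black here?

Black to move; king on c8.
In check: no.
Legal moves: none.
Count: 0.

0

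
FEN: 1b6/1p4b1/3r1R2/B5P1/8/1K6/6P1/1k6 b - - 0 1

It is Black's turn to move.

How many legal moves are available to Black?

Black to move; king on b1.
In check: no.
Legal moves: Bc7, Ba7, Bh8, Bf8, Bh6, Bxf6, Rd8, Rd7, Rxf6, Re6, Rc6, Rb6+, Ra6, Rd5, Rd4, Rd3+, Rd2, Rd1, Kc1, Ka1, b6, b5.
Count: 22.

22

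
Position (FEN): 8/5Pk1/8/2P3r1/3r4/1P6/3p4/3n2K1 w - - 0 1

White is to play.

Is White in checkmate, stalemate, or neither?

White to move; white king on g1.
In check: yes, from the black rook on g5.
King squares — f1: available; h1: available; f2: attacked by Nd1; g2: attacked by Rg5; h2: available.
Legal moves for White: Kh2, Kh1, Kf1.
White is in check but has 3 legal moves → neither.

neither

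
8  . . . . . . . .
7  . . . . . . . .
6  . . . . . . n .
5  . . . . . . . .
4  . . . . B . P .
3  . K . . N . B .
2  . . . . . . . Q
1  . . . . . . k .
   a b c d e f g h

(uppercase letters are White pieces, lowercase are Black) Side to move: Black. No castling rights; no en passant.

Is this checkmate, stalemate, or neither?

checkmate

Black to move; black king on g1.
In check: yes, from the white queen on h2.
King squares — f1: attacked by Ne3; h1: attacked by Qh2; f2: attacked by Qh2; g2: attacked by Qh2; h2: attacked by Bg3.
Legal moves for Black: none.
In check with no legal moves → checkmate.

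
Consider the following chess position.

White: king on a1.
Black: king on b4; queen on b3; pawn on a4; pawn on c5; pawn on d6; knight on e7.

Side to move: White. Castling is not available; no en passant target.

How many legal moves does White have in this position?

White to move; king on a1.
In check: no.
Legal moves: none.
Count: 0.

0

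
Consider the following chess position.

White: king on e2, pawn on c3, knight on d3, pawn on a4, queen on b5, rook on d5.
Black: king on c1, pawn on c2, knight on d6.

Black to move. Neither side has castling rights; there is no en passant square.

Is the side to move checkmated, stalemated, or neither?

checkmate

Black to move; black king on c1.
In check: yes, from the white knight on d3.
King squares — b1: attacked by Qb5; d1: attacked by Ke2; b2: attacked by Nd3; c2: own pawn; d2: attacked by Ke2.
Legal moves for Black: none.
In check with no legal moves → checkmate.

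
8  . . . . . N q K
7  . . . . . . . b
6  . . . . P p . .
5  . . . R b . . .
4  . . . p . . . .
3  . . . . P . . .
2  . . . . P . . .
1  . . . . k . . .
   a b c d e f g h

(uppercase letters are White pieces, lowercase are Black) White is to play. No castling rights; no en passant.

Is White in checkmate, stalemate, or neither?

White to move; white king on h8.
In check: yes, from the black queen on g8.
King squares — g7: attacked by Qg8; h7: attacked by Qg8; g8: attacked by Bh7.
Legal moves for White: none.
In check with no legal moves → checkmate.

checkmate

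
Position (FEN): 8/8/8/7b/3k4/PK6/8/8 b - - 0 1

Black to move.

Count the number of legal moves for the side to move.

Black to move; king on d4.
In check: no.
Legal moves: Be8, Bf7+, Bg6, Bg4, Bf3, Be2, Bd1+, Ke5, Kd5, Kc5, Ke4, Ke3, Kd3.
Count: 13.

13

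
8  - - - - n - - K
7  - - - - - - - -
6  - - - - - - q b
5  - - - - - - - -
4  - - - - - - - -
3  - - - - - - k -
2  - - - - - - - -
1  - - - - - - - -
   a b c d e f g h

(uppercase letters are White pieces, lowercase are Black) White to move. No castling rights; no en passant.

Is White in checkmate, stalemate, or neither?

White to move; white king on h8.
In check: no.
King squares — g7: attacked by Qg6; h7: attacked by Qg6; g8: attacked by Qg6.
Legal moves for White: none.
Not in check and no legal moves → stalemate.

stalemate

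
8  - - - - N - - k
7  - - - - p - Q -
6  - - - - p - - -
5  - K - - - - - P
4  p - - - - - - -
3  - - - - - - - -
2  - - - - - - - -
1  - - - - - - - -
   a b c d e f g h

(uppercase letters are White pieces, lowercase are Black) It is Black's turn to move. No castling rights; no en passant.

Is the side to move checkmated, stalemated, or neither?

checkmate

Black to move; black king on h8.
In check: yes, from the white queen on g7.
King squares — g7: attacked by Ne8; h7: attacked by Qg7; g8: attacked by Qg7.
Legal moves for Black: none.
In check with no legal moves → checkmate.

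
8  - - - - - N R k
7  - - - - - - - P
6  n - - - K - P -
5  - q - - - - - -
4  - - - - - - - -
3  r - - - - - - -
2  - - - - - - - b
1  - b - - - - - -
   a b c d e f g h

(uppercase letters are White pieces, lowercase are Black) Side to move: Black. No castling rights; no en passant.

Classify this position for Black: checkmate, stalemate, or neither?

checkmate

Black to move; black king on h8.
In check: yes, from the white rook on g8.
King squares — g7: attacked by Rg8; h7: attacked by Pg6; g8: attacked by Ph7.
Legal moves for Black: none.
In check with no legal moves → checkmate.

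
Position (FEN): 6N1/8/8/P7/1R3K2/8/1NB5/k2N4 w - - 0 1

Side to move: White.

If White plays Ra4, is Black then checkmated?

yes

After Ra4: black king on a1; in check: yes, from the white rook on a4.
King squares — b1: attacked by Bc2; a2: attacked by Ra4; b2: attacked by Nd1.
Black has no legal moves → checkmate.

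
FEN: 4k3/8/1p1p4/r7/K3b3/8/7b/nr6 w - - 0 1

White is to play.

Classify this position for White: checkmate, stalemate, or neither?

checkmate

White to move; white king on a4.
In check: yes, from the black rook on a5.
King squares — a3: attacked by Ra5; b3: attacked by Na1; b4: attacked by Rb1; a5: attacked by Pb6; b5: attacked by Rb1.
Legal moves for White: none.
In check with no legal moves → checkmate.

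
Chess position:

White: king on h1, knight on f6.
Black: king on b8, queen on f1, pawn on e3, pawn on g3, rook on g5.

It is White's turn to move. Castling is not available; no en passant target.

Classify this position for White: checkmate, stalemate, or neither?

White to move; white king on h1.
In check: yes, from the black queen on f1.
King squares — g1: attacked by Qf1; g2: attacked by Qf1; h2: attacked by Pg3.
Legal moves for White: none.
In check with no legal moves → checkmate.

checkmate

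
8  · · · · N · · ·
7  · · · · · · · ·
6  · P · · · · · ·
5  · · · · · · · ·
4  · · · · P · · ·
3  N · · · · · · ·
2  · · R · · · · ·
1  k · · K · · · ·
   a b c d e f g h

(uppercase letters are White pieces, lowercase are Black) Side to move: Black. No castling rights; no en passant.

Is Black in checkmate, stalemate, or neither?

stalemate

Black to move; black king on a1.
In check: no.
King squares — b1: attacked by Na3; a2: attacked by Rc2; b2: attacked by Rc2.
Legal moves for Black: none.
Not in check and no legal moves → stalemate.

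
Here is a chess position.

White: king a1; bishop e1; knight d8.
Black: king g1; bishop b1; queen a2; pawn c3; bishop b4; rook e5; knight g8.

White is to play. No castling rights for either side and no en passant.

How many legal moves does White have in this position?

0

White to move; king on a1.
In check: yes, from the black queen on a2.
Legal moves: none.
Count: 0.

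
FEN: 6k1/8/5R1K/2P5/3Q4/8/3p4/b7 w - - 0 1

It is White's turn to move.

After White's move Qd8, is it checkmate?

yes

After Qd8: black king on g8; in check: yes, from the white queen on d8.
King squares — f7: attacked by Rf6; g7: attacked by Kh6; h7: attacked by Kh6; f8: attacked by Rf6; h8: attacked by Qd8.
Black has no legal moves → checkmate.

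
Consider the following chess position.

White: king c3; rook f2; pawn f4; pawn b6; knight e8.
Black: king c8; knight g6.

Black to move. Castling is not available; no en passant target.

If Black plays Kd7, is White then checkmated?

After Kd7: white king on c3; in check: no.
White is not in check, so this cannot be checkmate.

no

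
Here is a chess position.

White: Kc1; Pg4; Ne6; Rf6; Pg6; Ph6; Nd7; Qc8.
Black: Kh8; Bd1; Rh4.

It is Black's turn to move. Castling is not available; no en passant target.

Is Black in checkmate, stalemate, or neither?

checkmate

Black to move; black king on h8.
In check: yes, from the white queen on c8.
King squares — g7: attacked by Ne6; h7: attacked by Pg6; g8: attacked by Qc8.
Legal moves for Black: none.
In check with no legal moves → checkmate.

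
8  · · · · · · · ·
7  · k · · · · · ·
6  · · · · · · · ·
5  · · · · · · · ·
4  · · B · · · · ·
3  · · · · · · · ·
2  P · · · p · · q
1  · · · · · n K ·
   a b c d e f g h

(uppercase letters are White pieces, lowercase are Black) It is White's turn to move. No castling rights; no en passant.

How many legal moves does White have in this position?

0

White to move; king on g1.
In check: yes, from the black queen on h2.
Legal moves: none.
Count: 0.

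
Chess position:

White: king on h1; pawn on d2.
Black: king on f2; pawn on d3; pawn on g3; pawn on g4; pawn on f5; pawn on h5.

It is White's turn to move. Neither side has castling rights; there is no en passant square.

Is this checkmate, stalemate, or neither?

stalemate

White to move; white king on h1.
In check: no.
King squares — g1: attacked by Kf2; g2: attacked by Kf2; h2: attacked by Pg3.
Legal moves for White: none.
Not in check and no legal moves → stalemate.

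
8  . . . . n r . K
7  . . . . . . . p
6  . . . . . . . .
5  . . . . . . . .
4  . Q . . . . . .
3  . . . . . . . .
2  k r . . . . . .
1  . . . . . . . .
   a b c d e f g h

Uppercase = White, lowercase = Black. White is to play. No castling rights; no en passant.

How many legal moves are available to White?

White to move; king on h8.
In check: yes, from the black rook on f8.
Legal moves: Kxh7, Qxf8.
Count: 2.

2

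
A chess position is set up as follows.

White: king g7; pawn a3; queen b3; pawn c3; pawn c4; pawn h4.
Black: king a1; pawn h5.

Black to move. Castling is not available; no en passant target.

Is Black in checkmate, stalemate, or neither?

Black to move; black king on a1.
In check: no.
King squares — b1: attacked by Qb3; a2: attacked by Qb3; b2: attacked by Qb3.
Legal moves for Black: none.
Not in check and no legal moves → stalemate.

stalemate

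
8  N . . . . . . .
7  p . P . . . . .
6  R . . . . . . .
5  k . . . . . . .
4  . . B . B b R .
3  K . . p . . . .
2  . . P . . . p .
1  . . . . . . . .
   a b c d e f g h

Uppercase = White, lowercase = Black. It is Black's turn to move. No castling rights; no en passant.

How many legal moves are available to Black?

Black to move; king on a5.
In check: yes, from the white rook on a6.
Legal moves: none.
Count: 0.

0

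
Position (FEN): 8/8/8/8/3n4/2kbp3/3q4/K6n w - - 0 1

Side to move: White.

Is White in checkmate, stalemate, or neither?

stalemate

White to move; white king on a1.
In check: no.
King squares — b1: attacked by Bd3; a2: attacked by Qd2; b2: attacked by Qd2.
Legal moves for White: none.
Not in check and no legal moves → stalemate.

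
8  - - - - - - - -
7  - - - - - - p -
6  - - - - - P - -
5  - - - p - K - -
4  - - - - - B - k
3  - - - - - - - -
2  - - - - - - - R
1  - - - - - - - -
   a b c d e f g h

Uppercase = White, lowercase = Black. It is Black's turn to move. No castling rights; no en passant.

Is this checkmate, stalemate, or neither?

Black to move; black king on h4.
In check: yes, from the white rook on h2.
King squares — g3: attacked by Bf4; h3: attacked by Rh2; g4: attacked by Kf5; g5: attacked by Bf4; h5: attacked by Rh2.
Legal moves for Black: none.
In check with no legal moves → checkmate.

checkmate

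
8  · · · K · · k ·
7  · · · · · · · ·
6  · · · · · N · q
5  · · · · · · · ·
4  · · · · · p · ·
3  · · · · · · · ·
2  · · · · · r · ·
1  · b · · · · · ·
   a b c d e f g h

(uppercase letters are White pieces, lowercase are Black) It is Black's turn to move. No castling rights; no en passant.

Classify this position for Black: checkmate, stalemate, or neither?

neither

Black to move; black king on g8.
In check: yes, from the white knight on f6.
Legal moves for Black: Kh8, Kf8, Kg7, Kf7, Qxf6+.
Black is in check but has 5 legal moves → neither.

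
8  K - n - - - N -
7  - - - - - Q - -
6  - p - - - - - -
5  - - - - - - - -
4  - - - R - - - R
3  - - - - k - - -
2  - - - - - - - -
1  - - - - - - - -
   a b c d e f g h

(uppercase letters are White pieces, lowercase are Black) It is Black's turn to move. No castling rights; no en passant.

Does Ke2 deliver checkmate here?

no

After Ke2: white king on a8; in check: no.
White is not in check, so this cannot be checkmate.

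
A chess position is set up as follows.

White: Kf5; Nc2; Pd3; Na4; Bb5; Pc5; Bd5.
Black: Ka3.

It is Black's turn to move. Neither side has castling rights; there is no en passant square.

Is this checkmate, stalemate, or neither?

Black to move; black king on a3.
In check: yes, from the white knight on c2.
King squares — a2: attacked by Bd5; b2: attacked by Na4; b3: attacked by Bd5; a4: attacked by Bb5; b4: attacked by Nc2.
Legal moves for Black: none.
In check with no legal moves → checkmate.

checkmate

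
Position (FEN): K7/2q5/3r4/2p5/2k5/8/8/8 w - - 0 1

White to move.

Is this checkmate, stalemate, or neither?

White to move; white king on a8.
In check: no.
King squares — a7: attacked by Qc7; b7: attacked by Qc7; b8: attacked by Qc7.
Legal moves for White: none.
Not in check and no legal moves → stalemate.

stalemate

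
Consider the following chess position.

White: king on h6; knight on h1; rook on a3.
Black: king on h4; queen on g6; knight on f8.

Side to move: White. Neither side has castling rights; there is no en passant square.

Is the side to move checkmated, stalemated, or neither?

checkmate

White to move; white king on h6.
In check: yes, from the black queen on g6.
King squares — g5: attacked by Kh4; h5: attacked by Kh4; g6: attacked by Nf8; g7: attacked by Qg6; h7: attacked by Qg6.
Legal moves for White: none.
In check with no legal moves → checkmate.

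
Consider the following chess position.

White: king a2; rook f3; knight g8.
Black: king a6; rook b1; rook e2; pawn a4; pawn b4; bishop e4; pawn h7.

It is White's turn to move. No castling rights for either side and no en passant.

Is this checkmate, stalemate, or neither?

checkmate

White to move; white king on a2.
In check: yes, from the black rook on e2.
King squares — a1: attacked by Rb1; b1: attacked by Be4; b2: attacked by Rb1; a3: attacked by Pb4; b3: attacked by Rb1.
Legal moves for White: none.
In check with no legal moves → checkmate.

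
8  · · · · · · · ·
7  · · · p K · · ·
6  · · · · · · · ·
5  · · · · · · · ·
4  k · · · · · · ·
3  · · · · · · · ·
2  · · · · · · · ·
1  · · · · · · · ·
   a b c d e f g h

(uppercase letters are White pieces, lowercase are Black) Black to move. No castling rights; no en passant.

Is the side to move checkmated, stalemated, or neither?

neither

Black to move; black king on a4.
In check: no.
Legal moves for Black: Kb5, Ka5, Kb4, Kb3, Ka3, d6, d5.
Black has 7 legal moves and is not in check → neither.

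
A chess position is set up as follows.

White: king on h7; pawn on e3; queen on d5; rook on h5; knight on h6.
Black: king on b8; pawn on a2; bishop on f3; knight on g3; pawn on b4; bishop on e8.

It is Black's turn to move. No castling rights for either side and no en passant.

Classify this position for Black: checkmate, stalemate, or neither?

neither

Black to move; black king on b8.
In check: no.
Legal moves for Black include: Bf7, Bd7, Bg6+, Bc6, Bexh5, Bb5, Ba4, Kc8, Kc7, Ka7, Nxh5, Nf5, Ne4, Ne2, Nh1, Nf1, Bfxh5, Bxd5, ... (list truncated; more exist).
Black has legal moves and is not in check → neither.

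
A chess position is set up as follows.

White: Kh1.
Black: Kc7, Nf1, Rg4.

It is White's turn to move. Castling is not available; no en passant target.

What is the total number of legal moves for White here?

0

White to move; king on h1.
In check: no.
Legal moves: none.
Count: 0.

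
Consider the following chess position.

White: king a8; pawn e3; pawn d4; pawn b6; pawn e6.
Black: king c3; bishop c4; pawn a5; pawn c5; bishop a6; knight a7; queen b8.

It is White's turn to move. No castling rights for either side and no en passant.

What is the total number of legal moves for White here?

1

White to move; king on a8.
In check: yes, from the black queen on b8.
Legal moves: Kxb8.
Count: 1.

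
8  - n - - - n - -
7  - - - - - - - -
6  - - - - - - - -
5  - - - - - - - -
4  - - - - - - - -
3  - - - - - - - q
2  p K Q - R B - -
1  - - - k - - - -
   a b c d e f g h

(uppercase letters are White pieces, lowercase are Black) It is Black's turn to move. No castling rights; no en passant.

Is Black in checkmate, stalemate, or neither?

Black to move; black king on d1.
In check: yes, from the white queen on c2.
King squares — c1: attacked by Kb2; e1: attacked by Re2; c2: attacked by Kb2; d2: attacked by Qc2; e2: attacked by Qc2.
Legal moves for Black: none.
In check with no legal moves → checkmate.

checkmate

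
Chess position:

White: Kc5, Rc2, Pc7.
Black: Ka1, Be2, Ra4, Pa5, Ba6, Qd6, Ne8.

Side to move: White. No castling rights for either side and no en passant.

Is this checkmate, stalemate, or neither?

checkmate

White to move; white king on c5.
In check: yes, from the black queen on d6.
King squares — b4: attacked by Ra4; c4: attacked by Be2; d4: attacked by Ra4; b5: attacked by Be2; d5: attacked by Qd6; b6: attacked by Qd6; c6: attacked by Qd6; d6: attacked by Ne8.
Legal moves for White: none.
In check with no legal moves → checkmate.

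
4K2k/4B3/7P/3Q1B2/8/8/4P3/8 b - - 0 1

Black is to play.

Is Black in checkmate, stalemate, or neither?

stalemate

Black to move; black king on h8.
In check: no.
King squares — g7: attacked by Ph6; h7: attacked by Bf5; g8: attacked by Qd5.
Legal moves for Black: none.
Not in check and no legal moves → stalemate.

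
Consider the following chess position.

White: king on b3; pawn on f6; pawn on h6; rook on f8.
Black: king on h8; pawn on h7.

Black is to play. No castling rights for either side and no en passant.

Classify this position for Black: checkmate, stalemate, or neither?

checkmate

Black to move; black king on h8.
In check: yes, from the white rook on f8.
King squares — g7: attacked by Pf6; h7: own pawn; g8: attacked by Rf8.
Legal moves for Black: none.
In check with no legal moves → checkmate.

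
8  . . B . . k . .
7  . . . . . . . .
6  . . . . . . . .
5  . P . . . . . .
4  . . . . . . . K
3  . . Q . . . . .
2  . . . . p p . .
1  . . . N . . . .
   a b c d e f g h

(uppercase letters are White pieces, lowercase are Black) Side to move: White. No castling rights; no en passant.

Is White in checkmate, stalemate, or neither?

neither

White to move; white king on h4.
In check: no.
Legal moves for White include: Bd7, Bb7, Be6, Ba6, Bf5, Bg4, Bh3, Kh5, Kg5, Kg4, Kh3, Kg3, Qh8+, Qg7+, Qc7, Qf6+, Qc6, Qe5, ... (list truncated; more exist).
White has legal moves and is not in check → neither.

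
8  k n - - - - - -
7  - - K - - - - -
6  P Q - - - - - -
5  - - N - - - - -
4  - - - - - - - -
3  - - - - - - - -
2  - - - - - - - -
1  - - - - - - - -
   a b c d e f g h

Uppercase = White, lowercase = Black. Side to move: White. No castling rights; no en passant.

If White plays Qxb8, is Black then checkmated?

yes

After Qxb8: black king on a8; in check: yes, from the white queen on b8.
King squares — a7: attacked by Qb8; b7: attacked by Nc5; b8: attacked by Kc7.
Black has no legal moves → checkmate.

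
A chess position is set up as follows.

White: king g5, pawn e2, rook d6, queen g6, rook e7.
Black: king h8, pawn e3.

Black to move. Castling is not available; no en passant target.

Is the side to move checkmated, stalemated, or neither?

Black to move; black king on h8.
In check: no.
King squares — g7: attacked by Qg6; h7: attacked by Qg6; g8: attacked by Qg6.
Legal moves for Black: none.
Not in check and no legal moves → stalemate.

stalemate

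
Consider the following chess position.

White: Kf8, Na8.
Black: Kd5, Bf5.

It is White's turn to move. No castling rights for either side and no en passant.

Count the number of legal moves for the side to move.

7

White to move; king on f8.
In check: no.
Legal moves: Kg8, Ke8, Kg7, Kf7, Ke7, Nc7+, Nb6+.
Count: 7.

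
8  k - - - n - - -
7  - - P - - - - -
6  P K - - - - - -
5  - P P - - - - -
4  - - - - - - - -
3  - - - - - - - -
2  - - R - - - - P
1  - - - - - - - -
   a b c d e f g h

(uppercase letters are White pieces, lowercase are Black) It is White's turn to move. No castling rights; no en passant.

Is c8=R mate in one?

yes

After c8=R: black king on a8; in check: yes, from the white rook on c8.
King squares — a7: attacked by Kb6; b7: attacked by Pa6; b8: attacked by Rc8.
Black has no legal moves → checkmate.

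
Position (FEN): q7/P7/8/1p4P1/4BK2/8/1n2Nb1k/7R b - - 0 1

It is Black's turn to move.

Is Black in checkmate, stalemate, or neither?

Black to move; black king on h2.
In check: yes, from the white rook on h1.
King squares — g1: attacked by Rh1; h1: attacked by Be4; g2: attacked by Be4; g3: attacked by Ne2; h3: attacked by Rh1.
Legal moves for Black: none.
In check with no legal moves → checkmate.

checkmate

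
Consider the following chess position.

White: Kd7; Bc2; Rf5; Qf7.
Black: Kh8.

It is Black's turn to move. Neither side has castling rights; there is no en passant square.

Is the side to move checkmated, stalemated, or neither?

stalemate

Black to move; black king on h8.
In check: no.
King squares — g7: attacked by Qf7; h7: attacked by Qf7; g8: attacked by Qf7.
Legal moves for Black: none.
Not in check and no legal moves → stalemate.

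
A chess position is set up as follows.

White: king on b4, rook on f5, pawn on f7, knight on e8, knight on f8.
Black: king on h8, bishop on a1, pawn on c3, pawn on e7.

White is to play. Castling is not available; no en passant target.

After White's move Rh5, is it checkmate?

yes

After Rh5: black king on h8; in check: yes, from the white rook on h5.
King squares — g7: attacked by Ne8; h7: attacked by Rh5; g8: attacked by Pf7.
Black has no legal moves → checkmate.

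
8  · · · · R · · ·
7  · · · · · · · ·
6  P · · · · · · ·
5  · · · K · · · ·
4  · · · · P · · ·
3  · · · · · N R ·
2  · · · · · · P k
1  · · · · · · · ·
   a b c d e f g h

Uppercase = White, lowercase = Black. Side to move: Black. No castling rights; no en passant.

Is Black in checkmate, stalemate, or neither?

Black to move; black king on h2.
In check: yes, from the white knight on f3.
King squares — g1: attacked by Nf3; h1: available; g2: attacked by Rg3; g3: available; h3: attacked by Pg2.
Legal moves for Black: Kxg3, Kh1.
Black is in check but has 2 legal moves → neither.

neither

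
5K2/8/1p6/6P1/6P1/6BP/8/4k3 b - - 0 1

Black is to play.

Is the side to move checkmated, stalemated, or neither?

neither

Black to move; black king on e1.
In check: yes, from the white bishop on g3.
Legal moves for Black: Ke2, Kd2, Kf1, Kd1.
Black is in check but has 4 legal moves → neither.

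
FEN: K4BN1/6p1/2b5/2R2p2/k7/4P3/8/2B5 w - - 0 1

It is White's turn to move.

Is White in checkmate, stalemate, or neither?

White to move; white king on a8.
In check: yes, from the black bishop on c6.
Legal moves for White: Kb8, Ka7, Rxc6.
White is in check but has 3 legal moves → neither.

neither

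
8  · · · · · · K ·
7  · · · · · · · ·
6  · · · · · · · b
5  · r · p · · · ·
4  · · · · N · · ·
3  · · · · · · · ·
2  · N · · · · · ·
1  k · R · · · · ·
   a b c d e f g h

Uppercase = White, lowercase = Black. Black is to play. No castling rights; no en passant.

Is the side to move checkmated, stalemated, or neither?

Black to move; black king on a1.
In check: yes, from the white rook on c1.
King squares — b1: attacked by Rc1; a2: available; b2: available.
Legal moves for Black: Kxb2, Ka2, Bxc1.
Black is in check but has 3 legal moves → neither.

neither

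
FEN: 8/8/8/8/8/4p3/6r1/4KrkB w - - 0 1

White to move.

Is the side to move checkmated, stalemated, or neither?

checkmate

White to move; white king on e1.
In check: yes, from the black rook on f1.
King squares — d1: attacked by Rf1; f1: attacked by Kg1; d2: attacked by Rg2; e2: attacked by Rg2; f2: attacked by Rf1.
Legal moves for White: none.
In check with no legal moves → checkmate.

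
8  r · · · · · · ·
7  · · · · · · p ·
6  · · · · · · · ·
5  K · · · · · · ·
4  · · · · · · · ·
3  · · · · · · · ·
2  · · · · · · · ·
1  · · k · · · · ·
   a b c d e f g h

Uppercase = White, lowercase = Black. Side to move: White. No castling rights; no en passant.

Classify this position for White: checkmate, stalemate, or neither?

White to move; white king on a5.
In check: yes, from the black rook on a8.
King squares — a4: attacked by Ra8; b4: available; b5: available; a6: attacked by Ra8; b6: available.
Legal moves for White: Kb6, Kb5, Kb4.
White is in check but has 3 legal moves → neither.

neither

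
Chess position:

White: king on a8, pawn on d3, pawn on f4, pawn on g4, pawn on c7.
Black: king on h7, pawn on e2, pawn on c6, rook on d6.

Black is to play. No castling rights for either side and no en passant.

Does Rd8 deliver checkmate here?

no

After Rd8: white king on a8; in check: yes, from the black rook on d8.
White has 10 legal replies: Kb7, Ka7, cxd8=Q, cxd8=R, cxd8=B, cxd8=N, c8=Q, c8=R, c8=B, c8=N.
In check but a legal move exists → not checkmate.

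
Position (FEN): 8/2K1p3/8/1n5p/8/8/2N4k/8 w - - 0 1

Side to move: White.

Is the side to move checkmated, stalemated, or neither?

White to move; white king on c7.
In check: yes, from the black knight on b5.
King squares — b6: available; c6: available; d6: attacked by Nb5; b7: available; d7: available; b8: available; c8: available; d8: available.
Legal moves for White: Kd8, Kc8, Kb8, Kd7, Kb7, Kc6, Kb6.
White is in check but has 7 legal moves → neither.

neither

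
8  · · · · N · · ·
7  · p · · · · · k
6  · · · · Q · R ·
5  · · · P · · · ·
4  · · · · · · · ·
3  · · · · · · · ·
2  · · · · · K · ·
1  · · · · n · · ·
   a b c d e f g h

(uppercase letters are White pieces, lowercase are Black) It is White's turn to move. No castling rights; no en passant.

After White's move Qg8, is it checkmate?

yes

After Qg8: black king on h7; in check: yes, from the white queen on g8.
King squares — g6: attacked by Qg8; h6: attacked by Rg6; g7: attacked by Rg6; g8: attacked by Rg6; h8: attacked by Qg8.
Black has no legal moves → checkmate.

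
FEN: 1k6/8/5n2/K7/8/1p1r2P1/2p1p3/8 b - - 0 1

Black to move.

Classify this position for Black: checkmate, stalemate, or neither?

neither

Black to move; black king on b8.
In check: no.
Legal moves for Black include: Kc8, Ka8, Kc7, Kb7, Ka7, Ng8, Ne8, Nh7, Nd7, Nh5, Nd5, Ng4, Ne4, Rd8, Rd7, Rd6, Rd5+, Rd4, ... (list truncated; more exist).
Black has legal moves and is not in check → neither.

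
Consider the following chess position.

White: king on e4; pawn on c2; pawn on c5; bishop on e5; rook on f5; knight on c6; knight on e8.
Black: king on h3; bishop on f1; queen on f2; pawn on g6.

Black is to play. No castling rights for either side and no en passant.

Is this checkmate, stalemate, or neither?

neither

Black to move; black king on h3.
In check: no.
Legal moves for Black include: Kh4, Kg4, Kg2, Qxf5+, Qxc5, Qh4+, Qf4+, Qd4+, Qg3, Qf3+, Qe3+, Qh2, Qg2+, Qe2+, Qd2, Qxc2+, Qg1, Qe1+, ... (list truncated; more exist).
Black has legal moves and is not in check → neither.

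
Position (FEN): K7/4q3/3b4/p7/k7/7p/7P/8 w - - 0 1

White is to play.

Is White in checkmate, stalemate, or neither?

stalemate

White to move; white king on a8.
In check: no.
King squares — a7: attacked by Qe7; b7: attacked by Qe7; b8: attacked by Bd6.
Legal moves for White: none.
Not in check and no legal moves → stalemate.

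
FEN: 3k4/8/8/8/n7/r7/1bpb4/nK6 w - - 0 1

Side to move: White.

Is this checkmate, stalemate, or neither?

checkmate

White to move; white king on b1.
In check: yes, from the black pawn on c2.
King squares — a1: attacked by Bb2; c1: attacked by Bb2; a2: attacked by Ra3; b2: attacked by Na4; c2: attacked by Na1.
Legal moves for White: none.
In check with no legal moves → checkmate.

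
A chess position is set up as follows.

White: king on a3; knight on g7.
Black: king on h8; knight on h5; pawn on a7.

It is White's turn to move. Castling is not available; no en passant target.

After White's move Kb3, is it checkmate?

no

After Kb3: black king on h8; in check: no.
Black is not in check, so this cannot be checkmate.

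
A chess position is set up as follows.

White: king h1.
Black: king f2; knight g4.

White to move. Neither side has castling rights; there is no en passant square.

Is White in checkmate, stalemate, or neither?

White to move; white king on h1.
In check: no.
King squares — g1: attacked by Kf2; g2: attacked by Kf2; h2: attacked by Ng4.
Legal moves for White: none.
Not in check and no legal moves → stalemate.

stalemate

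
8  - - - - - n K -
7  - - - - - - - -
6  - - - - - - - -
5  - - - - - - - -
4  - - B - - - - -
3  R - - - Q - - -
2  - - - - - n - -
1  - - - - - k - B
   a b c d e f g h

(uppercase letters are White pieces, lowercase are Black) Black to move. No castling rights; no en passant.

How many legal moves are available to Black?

2

Black to move; king on f1.
In check: yes, from the white bishop on c4.
Legal moves: Kg1, Nd3.
Count: 2.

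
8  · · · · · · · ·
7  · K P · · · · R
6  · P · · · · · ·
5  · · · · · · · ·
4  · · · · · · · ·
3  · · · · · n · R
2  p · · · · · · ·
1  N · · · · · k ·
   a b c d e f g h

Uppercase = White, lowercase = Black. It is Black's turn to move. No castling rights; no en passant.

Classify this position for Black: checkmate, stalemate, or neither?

Black to move; black king on g1.
In check: no.
Legal moves for Black: Ng5, Ne5, Nh4, Nd4, Nh2, Nd2, Ne1, Kg2, Kf2, Kf1.
Black has 10 legal moves and is not in check → neither.

neither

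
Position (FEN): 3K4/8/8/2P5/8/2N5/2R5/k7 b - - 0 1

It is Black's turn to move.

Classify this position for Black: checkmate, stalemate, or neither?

Black to move; black king on a1.
In check: no.
King squares — b1: attacked by Nc3; a2: attacked by Rc2; b2: attacked by Rc2.
Legal moves for Black: none.
Not in check and no legal moves → stalemate.

stalemate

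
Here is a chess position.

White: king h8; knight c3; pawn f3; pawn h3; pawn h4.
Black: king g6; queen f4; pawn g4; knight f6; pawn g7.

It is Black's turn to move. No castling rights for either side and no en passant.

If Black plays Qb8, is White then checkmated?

yes

After Qb8: white king on h8; in check: yes, from the black queen on b8.
King squares — g7: attacked by Kg6; h7: attacked by Nf6; g8: attacked by Nf6.
White has no legal moves → checkmate.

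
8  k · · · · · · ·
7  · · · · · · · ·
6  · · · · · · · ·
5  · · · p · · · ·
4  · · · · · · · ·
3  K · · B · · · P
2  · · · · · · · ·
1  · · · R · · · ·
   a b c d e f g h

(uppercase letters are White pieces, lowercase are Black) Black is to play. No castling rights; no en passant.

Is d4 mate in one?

no

After d4: white king on a3; in check: no.
White is not in check, so this cannot be checkmate.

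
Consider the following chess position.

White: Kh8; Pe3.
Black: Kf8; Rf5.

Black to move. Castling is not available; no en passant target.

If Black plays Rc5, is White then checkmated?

no

After Rc5: white king on h8; in check: no.
White is not in check, so this cannot be checkmate.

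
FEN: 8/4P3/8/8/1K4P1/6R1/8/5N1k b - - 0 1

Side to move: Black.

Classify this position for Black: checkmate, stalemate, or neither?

stalemate

Black to move; black king on h1.
In check: no.
King squares — g1: attacked by Rg3; g2: attacked by Rg3; h2: attacked by Nf1.
Legal moves for Black: none.
Not in check and no legal moves → stalemate.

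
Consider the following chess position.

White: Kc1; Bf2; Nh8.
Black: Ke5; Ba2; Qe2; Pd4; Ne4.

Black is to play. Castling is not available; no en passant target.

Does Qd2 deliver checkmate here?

yes

After Qd2: white king on c1; in check: yes, from the black queen on d2.
King squares — b1: attacked by Ba2; d1: attacked by Qd2; b2: attacked by Qd2; c2: attacked by Qd2; d2: attacked by Ne4.
White has no legal moves → checkmate.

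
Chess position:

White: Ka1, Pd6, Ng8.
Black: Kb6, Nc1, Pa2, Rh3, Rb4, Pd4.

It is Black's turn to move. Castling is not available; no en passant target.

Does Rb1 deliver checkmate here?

After Rb1: white king on a1; in check: yes, from the black rook on b1.
King squares — b1: attacked by Pa2; a2: attacked by Nc1; b2: attacked by Rb1.
White has no legal moves → checkmate.

yes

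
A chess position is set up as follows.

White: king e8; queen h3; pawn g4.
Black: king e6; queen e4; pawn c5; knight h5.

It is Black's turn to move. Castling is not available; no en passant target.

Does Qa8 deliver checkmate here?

After Qa8: white king on e8; in check: yes, from the black queen on a8.
King squares — d7: attacked by Ke6; e7: attacked by Ke6; f7: attacked by Ke6; d8: attacked by Qa8; f8: attacked by Qa8.
White has no legal moves → checkmate.

yes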